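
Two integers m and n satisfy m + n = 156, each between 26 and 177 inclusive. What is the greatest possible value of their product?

6084

For a fixed sum, the product mn is largest when m and n are as close as possible.
Taking m = 78 and n = 78 (both in [26, 177]) gives mn = 6084.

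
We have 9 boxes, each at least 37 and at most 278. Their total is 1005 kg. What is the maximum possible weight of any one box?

278

To make one box as large as possible, make the other 8 as small as possible.
The other 8 contribute at least 8 × 37 = 296, leaving at most 1005 − 296 = 709.
But each box is capped at 278, so the maximum is 278.
Achievable: one at 278 and the other 8 totalling 727, which fits since 8 × 37 ≤ 727 ≤ 8 × 278.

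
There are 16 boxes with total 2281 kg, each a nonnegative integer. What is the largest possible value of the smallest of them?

142

The average is 2281/16 < 143, so some value is ≤ 142.
Equality holds with 7 values of 142 and 9 values of 143.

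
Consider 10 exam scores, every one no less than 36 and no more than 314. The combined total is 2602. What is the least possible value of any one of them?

To make one score as small as possible, make the other 9 as large as possible.
The other 9 can take up 9 × 314 = 2826 ≥ 2602 − 36, so one score can sit at its floor of 36.
Achievable: one at 36 and the other 9 totalling 2566, which fits since 9 × 36 ≤ 2566 ≤ 9 × 314.

36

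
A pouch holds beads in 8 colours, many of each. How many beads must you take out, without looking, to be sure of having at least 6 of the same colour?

You could draw 5 of every colour without reaching 6 of any — 40 in all.
One more forces 6 of some colour, so 40 + 1 = 41.

41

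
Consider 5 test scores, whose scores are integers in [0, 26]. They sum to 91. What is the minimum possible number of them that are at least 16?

Suppose at most 5 − j of them reach 16; then j values are ≤ 15 and the rest ≤ 26.
The total is then ≤ 15·j + 26·(5 − j) = 130 − 11j. For this to be ≥ 91 we need j ≤ 3, so at least 5 − 3 = 2 must reach 16.
Exactly 2 works: 2 values at 26 and 3 at 15 total 97; lower one of the high values by 6 (still ≥ 16) to hit 91.

2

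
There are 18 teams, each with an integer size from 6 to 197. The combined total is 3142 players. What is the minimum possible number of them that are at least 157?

9

Each value short of 157 is at most 156, costing at least 197 − 156 = 41 against the maximum total of 3546.
We can afford to lose at most 3546 − 3142 = 404, so at most ⌊404/41⌋ = 9 fall short, and at least 9 are ≥ 157.
Exactly 9 works: 9 values at 197 and 9 at 156 total 3177; lower one of the high values by 35 (still ≥ 157) to hit 3142.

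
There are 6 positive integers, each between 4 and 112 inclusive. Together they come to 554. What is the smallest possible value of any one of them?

4

Minimizing one value means maximizing the remaining 5.
The other 5 can take up 5 × 112 = 560 ≥ 554 − 4, so one integer can sit at its floor of 4.
Achievable: one at 4 and the other 5 totalling 550, which fits since 5 × 4 ≤ 550 ≤ 5 × 112.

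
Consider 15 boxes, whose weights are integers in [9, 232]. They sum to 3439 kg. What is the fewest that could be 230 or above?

2

If only k of them are at least 230, the other 15 − k are at most 229, so the total is at most k·232 + (15 − k)·229.
This must reach 3439, so k·232 + (15 − k)·229 ≥ 3439, giving k ≥ 2.
Exactly 2 works: 2 values at 232 and 13 at 229 total 3441; lower one of the high values by 2 (still ≥ 230) to hit 3439.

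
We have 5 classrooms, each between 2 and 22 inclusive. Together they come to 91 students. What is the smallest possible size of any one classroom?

Minimizing one value means maximizing the remaining 4.
The other 4 contribute at most 4 × 22 = 88, leaving at least 91 − 88 = 3.
Since 3 ≥ 2, this is achievable: one at 3 and 4 at 22.

3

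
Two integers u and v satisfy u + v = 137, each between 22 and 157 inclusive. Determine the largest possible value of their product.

4692

With u + v fixed, uv peaks when the two are closest together.
Taking u = 68 and v = 69 (both in [22, 157]) gives uv = 4692.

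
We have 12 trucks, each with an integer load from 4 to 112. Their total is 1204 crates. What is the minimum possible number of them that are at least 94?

5

Suppose at most 12 − j of them reach 94; then j values are ≤ 93 and the rest ≤ 112.
The total is then ≤ 93·j + 112·(12 − j) = 1344 − 19j. For this to be ≥ 1204 we need j ≤ 7, so at least 12 − 7 = 5 must reach 94.
Exactly 5 works: 5 values at 112 and 7 at 93 total 1211; lower one of the high values by 7 (still ≥ 94) to hit 1204.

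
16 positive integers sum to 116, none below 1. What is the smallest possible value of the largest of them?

8

The average is 116/16 > 7, so not all 16 can be 7 or less; the largest is ≥ 8.
Equality holds with 4 values of 8 and 12 values of 7.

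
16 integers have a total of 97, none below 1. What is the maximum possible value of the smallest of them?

If every one of the 16 were at least 7, the total would be at least 16 × 7 = 112 > 97.
Taking 15 copies of 6 and 1 copy of 7 gives exactly 97, so 6 is attained.

6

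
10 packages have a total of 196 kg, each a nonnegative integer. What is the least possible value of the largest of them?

The average is 196/10 > 19, so not all 10 can be 19 or less; the largest is ≥ 20.
Taking 4 copies of 19 and 6 copies of 20 gives exactly 196, so 20 is attained.

20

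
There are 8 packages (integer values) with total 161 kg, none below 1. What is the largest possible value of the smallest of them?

The average is 161/8 < 21, so some value is ≤ 20.
Achievable: 7 of them at 20 and 1 at 21 total 161.

20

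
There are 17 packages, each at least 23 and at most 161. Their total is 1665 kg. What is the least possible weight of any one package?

Minimizing one value means maximizing the remaining 16.
The other 16 can take up 16 × 161 = 2576 ≥ 1665 − 23, so one package can sit at its floor of 23.
Achievable: one at 23 and the other 16 totalling 1642, which fits since 16 × 23 ≤ 1642 ≤ 16 × 161.

23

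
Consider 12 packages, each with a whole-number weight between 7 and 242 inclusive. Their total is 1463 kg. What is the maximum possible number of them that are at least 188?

If k of the values are ≥ 188, the total is ≥ 188k + 7(12 − k).
Setting 188k + 7(12 − k) ≤ 1463 gives 181k ≤ 1379, so k ≤ 7.
k = 7 is achieved by 7 values at 188 and 5 at 7, total 1351; add 112 to one value (staying below 188) to reach 1463.

7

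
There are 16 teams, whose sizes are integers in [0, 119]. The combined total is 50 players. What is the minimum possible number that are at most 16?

Each value above 16 is at least 17, contributing at least 17 − 0 = 17 above the floor 0.
The sum exceeds the floor total 0 by 50, so at most ⌊50/17⌋ = 2 exceed 16, and at least 14 are ≤ 16.
Exactly 14 works: 14 values at 0 and 2 at 17 total 34; raise one of the low values by 16 (still ≤ 16) to hit 50.

14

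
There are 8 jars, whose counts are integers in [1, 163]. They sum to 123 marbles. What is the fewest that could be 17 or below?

2

If only k of them are at most 17, the other 8 − k are at least 18, so the total is at least (8 − k)·18 + k·1.
This is ≤ 123, so (8 − k)·18 + 1k ≤ 123, which gives k ≥ 2.
Exactly 2 works: 2 values at 1 and 6 at 18 total 110; raise one of the low values by 13 (still ≤ 17) to hit 123.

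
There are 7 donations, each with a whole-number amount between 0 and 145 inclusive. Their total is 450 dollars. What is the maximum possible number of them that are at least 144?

3

Suppose k of them are at least 144. Those contribute at least 144 each and the other 7 − k at least 0 each.
So the total is at least 144k + 0(7 − k) = 0 + 144k. This must be ≤ 450, giving k ≤ 3.
k = 3 is achieved by 3 values at 144 and 4 at 0, total 432; add 18 to one value (staying below 144) to reach 450.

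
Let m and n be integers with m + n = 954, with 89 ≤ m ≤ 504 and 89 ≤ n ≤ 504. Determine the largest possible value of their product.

For a fixed sum, the product mn is largest when m and n are as close as possible.
Taking m = 477 and n = 477 (both in [89, 504]) gives mn = 227529.

227529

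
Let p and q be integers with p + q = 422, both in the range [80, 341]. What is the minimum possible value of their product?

For a fixed sum, pq is smallest when p and q are as far apart as possible.
At the endpoint p = 81, q = 422 − 81 = 341, so pq = 81 × 341 = 27621.

27621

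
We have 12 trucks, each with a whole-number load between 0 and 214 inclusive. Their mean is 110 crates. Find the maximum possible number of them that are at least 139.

9

The total is 12 × 110 = 1320.
Suppose k of them are at least 139. Those contribute at least 139 each and the other 12 − k at least 0 each.
So the total is at least 139k + 0(12 − k) = 0 + 139k. This must be ≤ 1320, giving k ≤ 9.
k = 9 is achieved by 9 values at 139 and 3 at 0, total 1251; add 69 to one value (staying below 139) to reach 1320.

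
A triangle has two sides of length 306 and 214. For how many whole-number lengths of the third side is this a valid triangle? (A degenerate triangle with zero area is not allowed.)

The triangle inequality gives |306 − 214| < c < 306 + 214, i.e. 92 < c < 520.
So c can be any integer from 93 to 519: 427 values.

427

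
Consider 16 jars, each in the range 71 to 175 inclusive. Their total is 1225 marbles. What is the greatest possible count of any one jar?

Maximizing one value means minimizing the remaining 15.
The other 15 contribute at least 15 × 71 = 1065, leaving at most 1225 − 1065 = 160.
Since 160 ≤ 175, this is achievable: one at 160 and 15 at 71.

160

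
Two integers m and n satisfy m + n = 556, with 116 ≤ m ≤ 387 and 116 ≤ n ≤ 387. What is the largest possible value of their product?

mn = m(556 − m) is maximized when m is as near 556/2 as the bounds allow.
Taking m = 278 and n = 278 (both in [116, 387]) gives mn = 77284.

77284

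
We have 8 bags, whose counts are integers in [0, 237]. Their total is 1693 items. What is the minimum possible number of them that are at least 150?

Suppose at most 8 − j of them reach 150; then j values are ≤ 149 and the rest ≤ 237.
The total is then ≤ 149·j + 237·(8 − j) = 1896 − 88j. For this to be ≥ 1693 we need j ≤ 2, so at least 8 − 2 = 6 must reach 150.
Exactly 6 works: 6 values at 237 and 2 at 149 total 1720; lower one of the high values by 27 (still ≥ 150) to hit 1693.

6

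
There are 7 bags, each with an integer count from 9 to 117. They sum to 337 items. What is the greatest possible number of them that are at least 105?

2

With k values at 105 or above and the rest at least 9, the sum is at least 63 + 96k.
Since the sum is 337, we need 96k ≤ 274, i.e. k ≤ 2.
k = 2 is achieved by 2 values at 105 and 5 at 9, total 255; add 82 to one value (staying below 105) to reach 337.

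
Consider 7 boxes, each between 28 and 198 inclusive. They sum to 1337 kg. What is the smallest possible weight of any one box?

149

Minimizing one value means maximizing the remaining 6.
The other 6 contribute at most 6 × 198 = 1188, leaving at least 1337 − 1188 = 149.
Since 149 ≥ 28, this is achievable: one at 149 and 6 at 198.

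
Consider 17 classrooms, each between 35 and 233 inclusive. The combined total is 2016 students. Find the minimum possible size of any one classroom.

Minimizing one value means maximizing the remaining 16.
The other 16 can take up 16 × 233 = 3728 ≥ 2016 − 35, so one classroom can sit at its floor of 35.
Achievable: one at 35 and the other 16 totalling 1981, which fits since 16 × 35 ≤ 1981 ≤ 16 × 233.

35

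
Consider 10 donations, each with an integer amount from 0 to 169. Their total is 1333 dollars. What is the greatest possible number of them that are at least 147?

With k values at 147 or above and the rest at least 0, the sum is at least 0 + 147k.
Since the sum is 1333, we need 147k ≤ 1333, i.e. k ≤ 9.
k = 9 is achieved by 9 values at 147 and 1 at 0, total 1323; add 10 to one value (staying below 147) to reach 1333.

9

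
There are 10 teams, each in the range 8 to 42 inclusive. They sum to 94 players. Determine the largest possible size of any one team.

Maximizing one value means minimizing the remaining 9.
The other 9 contribute at least 9 × 8 = 72, leaving at most 94 − 72 = 22.
Since 22 ≤ 42, this is achievable: one at 22 and 9 at 8.

22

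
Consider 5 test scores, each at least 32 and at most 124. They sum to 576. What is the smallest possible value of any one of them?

Minimizing one value means maximizing the remaining 4.
The other 4 contribute at most 4 × 124 = 496, leaving at least 576 − 496 = 80.
Since 80 ≥ 32, this is achievable: one at 80 and 4 at 124.

80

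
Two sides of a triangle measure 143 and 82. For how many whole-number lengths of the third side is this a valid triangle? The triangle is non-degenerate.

163

The triangle inequality gives |143 − 82| < c < 143 + 82, i.e. 61 < c < 225.
So c can be any integer from 62 to 224: 163 values.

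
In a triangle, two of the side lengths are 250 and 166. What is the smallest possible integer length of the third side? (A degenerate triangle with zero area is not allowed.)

The third side must exceed |250 − 166| = 84.
The smallest integer above 84 is 85.

85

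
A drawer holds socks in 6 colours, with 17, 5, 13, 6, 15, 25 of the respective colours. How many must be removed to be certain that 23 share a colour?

In the worst case you take as many as possible of each colour without reaching 23: 17 + 5 + 13 + 6 + 15 + 22 = 78.
The next one must give 23 of some colour, so 78 + 1 = 79.

79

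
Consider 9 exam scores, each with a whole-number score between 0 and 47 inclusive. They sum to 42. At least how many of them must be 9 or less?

5

Each value above 9 is at least 10, contributing at least 10 − 0 = 10 above the floor 0.
The sum exceeds the floor total 0 by 42, so at most ⌊42/10⌋ = 4 exceed 9, and at least 5 are ≤ 9.
Exactly 5 works: 5 values at 0 and 4 at 10 total 40; raise one of the low values by 2 (still ≤ 9) to hit 42.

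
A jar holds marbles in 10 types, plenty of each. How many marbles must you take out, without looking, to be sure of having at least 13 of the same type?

121

In the worst case you draw 12 of each of the 10 types: 10 × 12 = 120.
One more forces 13 of some type, so 120 + 1 = 121.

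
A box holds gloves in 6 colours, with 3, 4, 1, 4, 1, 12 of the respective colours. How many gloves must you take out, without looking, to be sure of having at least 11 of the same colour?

24

In the worst case you take as many as possible of each colour without reaching 11: 3 + 4 + 1 + 4 + 1 + 10 = 23.
The next one must give 11 of some colour, so 23 + 1 = 24.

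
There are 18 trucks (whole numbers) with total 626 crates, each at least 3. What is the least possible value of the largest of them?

35

Some value must be at least ⌈626/18⌉ = 35, since 18 × 34 = 612 < 626.
Equality holds with 14 values of 35 and 4 values of 34.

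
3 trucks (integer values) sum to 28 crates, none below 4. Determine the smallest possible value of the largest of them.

10

If every one of the 3 were at most 9, the total would be at most 3 × 9 = 27 < 28.
Taking 2 copies of 9 and 1 copy of 10 gives exactly 28, so 10 is attained.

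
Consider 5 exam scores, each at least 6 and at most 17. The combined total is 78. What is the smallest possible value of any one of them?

To make one score as small as possible, make the other 4 as large as possible.
The other 4 contribute at most 4 × 17 = 68, leaving at least 78 − 68 = 10.
Since 10 ≥ 6, this is achievable: one at 10 and 4 at 17.

10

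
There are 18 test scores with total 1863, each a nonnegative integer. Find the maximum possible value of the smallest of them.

103

If every one of the 18 were at least 104, the total would be at least 18 × 104 = 1872 > 1863.
Achievable: 9 of them at 103 and 9 at 104 total 1863.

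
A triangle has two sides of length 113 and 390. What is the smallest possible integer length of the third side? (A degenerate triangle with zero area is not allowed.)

278

The third side must exceed |113 − 390| = 277.
The smallest integer above 277 is 278.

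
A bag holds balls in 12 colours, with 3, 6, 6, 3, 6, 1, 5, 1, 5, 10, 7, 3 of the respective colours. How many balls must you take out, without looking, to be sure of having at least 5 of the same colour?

40

In the worst case you take as many as possible of each colour without reaching 5: 3 + 4 + 4 + 3 + 4 + 1 + 4 + 1 + 4 + 4 + 4 + 3 = 39.
The next one must give 5 of some colour, so 39 + 1 = 40.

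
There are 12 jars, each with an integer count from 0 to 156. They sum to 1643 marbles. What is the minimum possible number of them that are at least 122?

6

Each value short of 122 is at most 121, costing at least 156 − 121 = 35 against the maximum total of 1872.
We can afford to lose at most 1872 − 1643 = 229, so at most ⌊229/35⌋ = 6 fall short, and at least 6 are ≥ 122.
Exactly 6 works: 6 values at 156 and 6 at 121 total 1662; lower one of the high values by 19 (still ≥ 122) to hit 1643.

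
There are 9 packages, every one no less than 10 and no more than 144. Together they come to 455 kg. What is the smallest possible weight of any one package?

To make one package as small as possible, make the other 8 as large as possible.
The other 8 can take up 8 × 144 = 1152 ≥ 455 − 10, so one package can sit at its floor of 10.
Achievable: one at 10 and the other 8 totalling 445, which fits since 8 × 10 ≤ 445 ≤ 8 × 144.

10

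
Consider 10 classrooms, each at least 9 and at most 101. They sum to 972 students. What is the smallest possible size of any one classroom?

63

To make one classroom as small as possible, make the other 9 as large as possible.
The other 9 contribute at most 9 × 101 = 909, leaving at least 972 − 909 = 63.
Since 63 ≥ 9, this is achievable: one at 63 and 9 at 101.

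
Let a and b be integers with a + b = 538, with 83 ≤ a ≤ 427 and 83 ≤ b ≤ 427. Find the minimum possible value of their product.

47397

For a fixed sum, ab is smallest when a and b are as far apart as possible.
The extreme feasible split is a = 111, b = 427, giving ab = 47397.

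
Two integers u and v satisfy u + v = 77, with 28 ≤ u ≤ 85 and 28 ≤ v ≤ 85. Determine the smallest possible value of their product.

uv = u(77 − u) is concave in u, so over [28, 49] it is minimized at an endpoint.
At the endpoint u = 28, v = 77 − 28 = 49, so uv = 28 × 49 = 1372.

1372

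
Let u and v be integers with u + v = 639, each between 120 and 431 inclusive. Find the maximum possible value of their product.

With u + v fixed, uv peaks when the two are closest together.
Taking u = 319 and v = 320 (both in [120, 431]) gives uv = 102080.

102080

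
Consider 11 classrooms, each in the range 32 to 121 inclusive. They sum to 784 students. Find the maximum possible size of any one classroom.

Maximizing one value means minimizing the remaining 10.
The other 10 contribute at least 10 × 32 = 320, leaving at most 784 − 320 = 464.
But each classroom is capped at 121, so the maximum is 121.
Achievable: one at 121 and the other 10 totalling 663, which fits since 10 × 32 ≤ 663 ≤ 10 × 121.

121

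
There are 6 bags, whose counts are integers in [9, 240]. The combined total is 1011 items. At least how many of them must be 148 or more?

2

Suppose at most 6 − j of them reach 148; then j values are ≤ 147 and the rest ≤ 240.
The total is then ≤ 147·j + 240·(6 − j) = 1440 − 93j. For this to be ≥ 1011 we need j ≤ 4, so at least 6 − 4 = 2 must reach 148.
Exactly 2 works: 2 values at 240 and 4 at 147 total 1068; lower one of the high values by 57 (still ≥ 148) to hit 1011.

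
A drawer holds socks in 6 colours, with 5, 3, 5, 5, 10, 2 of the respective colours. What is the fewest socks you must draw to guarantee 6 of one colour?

In the worst case you take as many as possible of each colour without reaching 6: 5 + 3 + 5 + 5 + 5 + 2 = 25.
The next one must give 6 of some colour, so 25 + 1 = 26.

26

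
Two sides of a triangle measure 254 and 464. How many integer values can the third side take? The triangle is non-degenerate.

The triangle inequality gives |254 − 464| < c < 254 + 464, i.e. 210 < c < 718.
So c can be any integer from 211 to 717: 507 values.

507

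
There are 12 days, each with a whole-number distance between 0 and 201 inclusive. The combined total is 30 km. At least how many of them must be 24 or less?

11

Each value above 24 is at least 25, contributing at least 25 − 0 = 25 above the floor 0.
The sum exceeds the floor total 0 by 30, so at most ⌊30/25⌋ = 1 exceed 24, and at least 11 are ≤ 24.
Exactly 11 works: 11 values at 0 and 1 at 25 total 25; raise one of the low values by 5 (still ≤ 24) to hit 30.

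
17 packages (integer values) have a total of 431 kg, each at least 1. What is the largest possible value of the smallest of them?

The 17 values sum to 431, so their minimum is at most ⌊431/17⌋ = 25.
Taking 11 copies of 25 and 6 copies of 26 gives exactly 431, so 25 is attained.

25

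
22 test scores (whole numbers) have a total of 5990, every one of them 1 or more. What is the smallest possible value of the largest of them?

273

Some value must be at least ⌈5990/22⌉ = 273, since 22 × 272 = 5984 < 5990.
Achievable: 6 of them at 273 and 16 at 272 total 5990.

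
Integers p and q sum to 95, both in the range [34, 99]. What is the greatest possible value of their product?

For a fixed sum, the product pq is largest when p and q are as close as possible.
Taking p = 47 and q = 48 (both in [34, 99]) gives pq = 2256.

2256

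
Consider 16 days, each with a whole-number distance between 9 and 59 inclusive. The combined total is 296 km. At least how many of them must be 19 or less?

3

Each value above 19 is at least 20, contributing at least 20 − 9 = 11 above the floor 9.
The sum exceeds the floor total 144 by 152, so at most ⌊152/11⌋ = 13 exceed 19, and at least 3 are ≤ 19.
Exactly 3 works: 3 values at 9 and 13 at 20 total 287; raise one of the low values by 9 (still ≤ 19) to hit 296.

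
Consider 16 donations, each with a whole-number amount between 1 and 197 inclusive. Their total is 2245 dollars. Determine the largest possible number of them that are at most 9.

4

Each value at 9 or below falls at least 197 − 9 = 188 short of the ceiling 197.
The ceiling total is 16 × 197 = 3152, and we need 2245, so at most ⌊(3152 − 2245)/188⌋ = 4 can be that low.
k = 4 is achieved by 4 values at 9 and 12 at 197, total 2400; lower one of the 197's by 155 (still > 9) to reach 2245.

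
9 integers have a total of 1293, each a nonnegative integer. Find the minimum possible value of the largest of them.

144

Some value must be at least ⌈1293/9⌉ = 144, since 9 × 143 = 1287 < 1293.
Achievable: 6 of them at 144 and 3 at 143 total 1293.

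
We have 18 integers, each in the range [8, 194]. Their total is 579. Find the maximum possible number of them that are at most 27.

Suppose k of them are at most 27. Those contribute at most 27 each and the rest at most 194 each.
So the total is at most 27k + 194(18 − k) = 3492 − 167k. This must still be ≥ 579, so k ≤ 17.
k = 17 is achieved by 17 values at 27 and 1 at 194, total 653; lower one of the 194's by 74 (still > 27) to reach 579.

17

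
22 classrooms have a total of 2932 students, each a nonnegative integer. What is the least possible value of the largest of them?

134

The 22 values sum to 2932, so their maximum is at least ⌈2932/22⌉ = 134.
Equality holds with 6 values of 134 and 16 values of 133.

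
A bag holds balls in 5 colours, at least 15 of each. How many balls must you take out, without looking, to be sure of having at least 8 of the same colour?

36

You could draw 7 of every colour without reaching 8 of any — 35 in all.
One more forces 8 of some colour, so 35 + 1 = 36.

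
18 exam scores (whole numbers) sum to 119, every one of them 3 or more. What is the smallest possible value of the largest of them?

7

The 18 values sum to 119, so their maximum is at least ⌈119/18⌉ = 7.
Achievable: 11 of them at 7 and 7 at 6 total 119.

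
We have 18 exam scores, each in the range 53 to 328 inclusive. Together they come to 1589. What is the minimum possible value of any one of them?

To make one score as small as possible, make the other 17 as large as possible.
The other 17 can take up 17 × 328 = 5576 ≥ 1589 − 53, so one score can sit at its floor of 53.
Achievable: one at 53 and the other 17 totalling 1536, which fits since 17 × 53 ≤ 1536 ≤ 17 × 328.

53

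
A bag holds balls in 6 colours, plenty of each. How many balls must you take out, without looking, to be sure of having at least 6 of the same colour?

31

You could draw 5 of every colour without reaching 6 of any — 30 in all.
One more forces 6 of some colour, so 30 + 1 = 31.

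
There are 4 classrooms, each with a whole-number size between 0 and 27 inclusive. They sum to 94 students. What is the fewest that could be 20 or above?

Each value short of 20 is at most 19, costing at least 27 − 19 = 8 against the maximum total of 108.
We can afford to lose at most 108 − 94 = 14, so at most ⌊14/8⌋ = 1 fall short, and at least 3 are ≥ 20.
Exactly 3 works: 3 values at 27 and 1 at 19 total 100; lower one of the high values by 6 (still ≥ 20) to hit 94.

3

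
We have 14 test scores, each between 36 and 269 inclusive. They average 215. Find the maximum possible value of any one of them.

Maximizing one value means minimizing the remaining 13.
The total is 14 × 215 = 3010.
The other 13 contribute at least 13 × 36 = 468, leaving at most 3010 − 468 = 2542.
But each score is capped at 269, so the maximum is 269.
Achievable: one at 269 and the other 13 totalling 2741, which fits since 13 × 36 ≤ 2741 ≤ 13 × 269.

269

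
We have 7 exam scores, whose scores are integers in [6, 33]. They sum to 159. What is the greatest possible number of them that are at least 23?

6

With k values at 23 or above and the rest at least 6, the sum is at least 42 + 17k.
Since the sum is 159, we need 17k ≤ 117, i.e. k ≤ 6.
k = 6 is achieved by 6 values at 23 and 1 at 6, total 144; add 15 to one value (staying below 23) to reach 159.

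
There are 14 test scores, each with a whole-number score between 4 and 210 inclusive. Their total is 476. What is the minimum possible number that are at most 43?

If only k of them are at most 43, the other 14 − k are at least 44, so the total is at least (14 − k)·44 + k·4.
This is ≤ 476, so (14 − k)·44 + 4k ≤ 476, which gives k ≥ 4.
Exactly 4 works: 4 values at 4 and 10 at 44 total 456; raise one of the low values by 20 (still ≤ 43) to hit 476.

4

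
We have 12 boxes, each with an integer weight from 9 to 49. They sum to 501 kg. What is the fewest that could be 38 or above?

Each value short of 38 is at most 37, costing at least 49 − 37 = 12 against the maximum total of 588.
We can afford to lose at most 588 − 501 = 87, so at most ⌊87/12⌋ = 7 fall short, and at least 5 are ≥ 38.
Exactly 5 works: 5 values at 49 and 7 at 37 total 504; lower one of the high values by 3 (still ≥ 38) to hit 501.

5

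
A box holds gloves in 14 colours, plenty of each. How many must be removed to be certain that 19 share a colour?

In the worst case you draw 18 of each of the 14 colours: 14 × 18 = 252.
One more forces 19 of some colour, so 252 + 1 = 253.

253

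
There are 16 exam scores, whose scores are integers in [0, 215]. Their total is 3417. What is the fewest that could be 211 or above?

If only k of them are at least 211, the other 16 − k are at most 210, so the total is at most k·215 + (16 − k)·210.
This must reach 3417, so k·215 + (16 − k)·210 ≥ 3417, giving k ≥ 12.
Exactly 12 works: 12 values at 215 and 4 at 210 total 3420; lower one of the high values by 3 (still ≥ 211) to hit 3417.

12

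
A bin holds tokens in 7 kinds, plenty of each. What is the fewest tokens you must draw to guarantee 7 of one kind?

You could draw 6 of every kind without reaching 7 of any — 42 in all.
One more forces 7 of some kind, so 42 + 1 = 43.

43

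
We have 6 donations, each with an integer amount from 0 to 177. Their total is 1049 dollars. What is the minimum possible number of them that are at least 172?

4

If only k of them are at least 172, the other 6 − k are at most 171, so the total is at most k·177 + (6 − k)·171.
This must reach 1049, so k·177 + (6 − k)·171 ≥ 1049, giving k ≥ 4.
Exactly 4 works: 4 values at 177 and 2 at 171 total 1050; lower one of the high values by 1 (still ≥ 172) to hit 1049.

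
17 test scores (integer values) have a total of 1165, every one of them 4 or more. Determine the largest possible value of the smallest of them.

The 17 values sum to 1165, so their minimum is at most ⌊1165/17⌋ = 68.
Achievable: 8 of them at 68 and 9 at 69 total 1165.

68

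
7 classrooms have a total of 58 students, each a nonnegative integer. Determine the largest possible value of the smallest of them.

8

The 7 values sum to 58, so their minimum is at most ⌊58/7⌋ = 8.
Taking 5 copies of 8 and 2 copies of 9 gives exactly 58, so 8 is attained.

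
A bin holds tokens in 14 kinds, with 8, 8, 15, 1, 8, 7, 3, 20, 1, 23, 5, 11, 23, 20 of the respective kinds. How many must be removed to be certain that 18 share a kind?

136

In the worst case you take as many as possible of each kind without reaching 18: 8 + 8 + 15 + 1 + 8 + 7 + 3 + 17 + 1 + 17 + 5 + 11 + 17 + 17 = 135.
The next one must give 18 of some kind, so 135 + 1 = 136.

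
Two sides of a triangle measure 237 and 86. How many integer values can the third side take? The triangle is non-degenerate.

The triangle inequality gives |237 − 86| < c < 237 + 86, i.e. 151 < c < 323.
So c can be any integer from 152 to 322: 171 values.

171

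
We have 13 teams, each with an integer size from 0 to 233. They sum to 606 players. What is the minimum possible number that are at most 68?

Each value above 68 is at least 69, contributing at least 69 − 0 = 69 above the floor 0.
The sum exceeds the floor total 0 by 606, so at most ⌊606/69⌋ = 8 exceed 68, and at least 5 are ≤ 68.
Exactly 5 works: 5 values at 0 and 8 at 69 total 552; raise one of the low values by 54 (still ≤ 68) to hit 606.

5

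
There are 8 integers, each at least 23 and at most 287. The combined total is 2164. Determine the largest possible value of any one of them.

To make one integer as large as possible, make the other 7 as small as possible.
The other 7 contribute at least 7 × 23 = 161, leaving at most 2164 − 161 = 2003.
But each integer is capped at 287, so the maximum is 287.
Achievable: one at 287 and the other 7 totalling 1877, which fits since 7 × 23 ≤ 1877 ≤ 7 × 287.

287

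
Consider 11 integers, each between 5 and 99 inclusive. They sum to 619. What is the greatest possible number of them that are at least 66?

If k of the values are ≥ 66, the total is ≥ 66k + 5(11 − k).
Setting 66k + 5(11 − k) ≤ 619 gives 61k ≤ 564, so k ≤ 9.
k = 9 is achieved by 9 values at 66 and 2 at 5, total 604; add 15 to one value (staying below 66) to reach 619.

9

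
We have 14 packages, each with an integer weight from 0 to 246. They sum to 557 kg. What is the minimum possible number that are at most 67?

If only k of them are at most 67, the other 14 − k are at least 68, so the total is at least (14 − k)·68 + k·0.
This is ≤ 557, so (14 − k)·68 + 0k ≤ 557, which gives k ≥ 6.
Exactly 6 works: 6 values at 0 and 8 at 68 total 544; raise one of the low values by 13 (still ≤ 67) to hit 557.

6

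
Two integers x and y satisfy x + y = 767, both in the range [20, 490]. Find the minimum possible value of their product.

For a fixed sum, xy is smallest when x and y are as far apart as possible.
The extreme feasible split is x = 277, y = 490, giving xy = 135730.

135730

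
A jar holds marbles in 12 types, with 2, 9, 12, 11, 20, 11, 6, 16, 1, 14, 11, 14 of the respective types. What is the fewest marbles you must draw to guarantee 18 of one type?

In the worst case you take as many as possible of each type without reaching 18: 2 + 9 + 12 + 11 + 17 + 11 + 6 + 16 + 1 + 14 + 11 + 14 = 124.
The next one must give 18 of some type, so 124 + 1 = 125.

125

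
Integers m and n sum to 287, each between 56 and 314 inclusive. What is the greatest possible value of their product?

20592

mn = m(287 − m) is maximized when m is as near 287/2 as the bounds allow.
Taking m = 143 and n = 144 (both in [56, 314]) gives mn = 20592.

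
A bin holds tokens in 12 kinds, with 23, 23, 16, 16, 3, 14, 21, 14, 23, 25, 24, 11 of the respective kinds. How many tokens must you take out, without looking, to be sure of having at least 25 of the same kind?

In the worst case you take as many as possible of each kind without reaching 25: 23 + 23 + 16 + 16 + 3 + 14 + 21 + 14 + 23 + 24 + 24 + 11 = 212.
The next one must give 25 of some kind, so 212 + 1 = 213.

213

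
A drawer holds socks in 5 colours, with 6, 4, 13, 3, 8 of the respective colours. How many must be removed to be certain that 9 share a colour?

In the worst case you take as many as possible of each colour without reaching 9: 6 + 4 + 8 + 3 + 8 = 29.
The next one must give 9 of some colour, so 29 + 1 = 30.

30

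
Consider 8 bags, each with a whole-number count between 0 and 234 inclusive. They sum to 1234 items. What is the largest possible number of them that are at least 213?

If k of the values are ≥ 213, the total is ≥ 213k + 0(8 − k).
Setting 213k + 0(8 − k) ≤ 1234 gives 213k ≤ 1234, so k ≤ 5.
k = 5 is achieved by 5 values at 213 and 3 at 0, total 1065; add 169 to one value (staying below 213) to reach 1234.

5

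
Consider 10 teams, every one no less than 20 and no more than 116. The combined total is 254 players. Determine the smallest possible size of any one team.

20

To make one team as small as possible, make the other 9 as large as possible.
The other 9 can take up 9 × 116 = 1044 ≥ 254 − 20, so one team can sit at its floor of 20.
Achievable: one at 20 and the other 9 totalling 234, which fits since 9 × 20 ≤ 234 ≤ 9 × 116.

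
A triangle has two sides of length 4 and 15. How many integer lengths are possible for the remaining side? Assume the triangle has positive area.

The triangle inequality gives |4 − 15| < c < 4 + 15, i.e. 11 < c < 19.
So c can be any integer from 12 to 18: 7 values.

7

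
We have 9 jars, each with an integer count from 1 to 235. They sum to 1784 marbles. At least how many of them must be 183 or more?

3

Suppose at most 9 − j of them reach 183; then j values are ≤ 182 and the rest ≤ 235.
The total is then ≤ 182·j + 235·(9 − j) = 2115 − 53j. For this to be ≥ 1784 we need j ≤ 6, so at least 9 − 6 = 3 must reach 183.
Exactly 3 works: 3 values at 235 and 6 at 182 total 1797; lower one of the high values by 13 (still ≥ 183) to hit 1784.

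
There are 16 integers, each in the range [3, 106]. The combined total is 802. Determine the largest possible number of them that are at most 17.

Each value at 17 or below falls at least 106 − 17 = 89 short of the ceiling 106.
The ceiling total is 16 × 106 = 1696, and we need 802, so at most ⌊(1696 − 802)/89⌋ = 10 can be that low.
k = 10 is achieved by 10 values at 17 and 6 at 106, total 806; lower one of the 106's by 4 (still > 17) to reach 802.

10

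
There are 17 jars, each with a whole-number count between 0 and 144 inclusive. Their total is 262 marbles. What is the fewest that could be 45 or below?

Each value above 45 is at least 46, contributing at least 46 − 0 = 46 above the floor 0.
The sum exceeds the floor total 0 by 262, so at most ⌊262/46⌋ = 5 exceed 45, and at least 12 are ≤ 45.
Exactly 12 works: 12 values at 0 and 5 at 46 total 230; raise one of the low values by 32 (still ≤ 45) to hit 262.

12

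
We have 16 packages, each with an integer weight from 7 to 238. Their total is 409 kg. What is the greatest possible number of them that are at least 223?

1

With k values at 223 or above and the rest at least 7, the sum is at least 112 + 216k.
Since the sum is 409, we need 216k ≤ 297, i.e. k ≤ 1.
k = 1 is achieved by 1 value at 223 and 15 at 7, total 328; add 81 to one value (staying below 223) to reach 409.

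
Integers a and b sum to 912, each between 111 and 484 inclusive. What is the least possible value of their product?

Since a + b is fixed, pushing one of them to its bound minimizes the product.
The extreme feasible split is a = 428, b = 484, giving ab = 207152.

207152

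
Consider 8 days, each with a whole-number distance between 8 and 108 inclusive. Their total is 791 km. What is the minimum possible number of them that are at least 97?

2

If only k of them are at least 97, the other 8 − k are at most 96, so the total is at most k·108 + (8 − k)·96.
This must reach 791, so k·108 + (8 − k)·96 ≥ 791, giving k ≥ 2.
Exactly 2 works: 2 values at 108 and 6 at 96 total 792; lower one of the high values by 1 (still ≥ 97) to hit 791.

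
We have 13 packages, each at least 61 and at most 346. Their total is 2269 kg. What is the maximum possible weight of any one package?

To make one package as large as possible, make the other 12 as small as possible.
The other 12 contribute at least 12 × 61 = 732, leaving at most 2269 − 732 = 1537.
But each package is capped at 346, so the maximum is 346.
Achievable: one at 346 and the other 12 totalling 1923, which fits since 12 × 61 ≤ 1923 ≤ 12 × 346.

346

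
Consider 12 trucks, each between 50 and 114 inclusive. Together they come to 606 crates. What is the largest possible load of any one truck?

Maximizing one value means minimizing the remaining 11.
The other 11 contribute at least 11 × 50 = 550, leaving at most 606 − 550 = 56.
Since 56 ≤ 114, this is achievable: one at 56 and 11 at 50.

56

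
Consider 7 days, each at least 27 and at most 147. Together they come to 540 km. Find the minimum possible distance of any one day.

27

To make one day as small as possible, make the other 6 as large as possible.
The other 6 can take up 6 × 147 = 882 ≥ 540 − 27, so one day can sit at its floor of 27.
Achievable: one at 27 and the other 6 totalling 513, which fits since 6 × 27 ≤ 513 ≤ 6 × 147.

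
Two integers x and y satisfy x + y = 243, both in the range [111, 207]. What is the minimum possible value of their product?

Since x + y is fixed, pushing one of them to its bound minimizes the product.
At the endpoint x = 111, y = 243 − 111 = 132, so xy = 111 × 132 = 14652.

14652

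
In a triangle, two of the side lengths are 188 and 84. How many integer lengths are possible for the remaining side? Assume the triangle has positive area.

The triangle inequality gives |188 − 84| < c < 188 + 84, i.e. 104 < c < 272.
So c can be any integer from 105 to 271: 167 values.

167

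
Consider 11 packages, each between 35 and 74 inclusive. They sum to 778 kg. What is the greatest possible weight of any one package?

Maximizing one value means minimizing the remaining 10.
The other 10 contribute at least 10 × 35 = 350, leaving at most 778 − 350 = 428.
But each package is capped at 74, so the maximum is 74.
Achievable: one at 74 and the other 10 totalling 704, which fits since 10 × 35 ≤ 704 ≤ 10 × 74.

74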